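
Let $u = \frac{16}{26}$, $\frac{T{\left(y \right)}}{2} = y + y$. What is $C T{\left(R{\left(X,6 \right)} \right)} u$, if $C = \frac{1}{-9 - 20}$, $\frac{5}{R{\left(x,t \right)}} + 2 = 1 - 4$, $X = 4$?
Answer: $\frac{32}{377} \approx 0.084881$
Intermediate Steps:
$R{\left(x,t \right)} = -1$ ($R{\left(x,t \right)} = \frac{5}{-2 + \left(1 - 4\right)} = \frac{5}{-2 - 3} = \frac{5}{-5} = 5 \left(- \frac{1}{5}\right) = -1$)
$C = - \frac{1}{29}$ ($C = \frac{1}{-29} = - \frac{1}{29} \approx -0.034483$)
$T{\left(y \right)} = 4 y$ ($T{\left(y \right)} = 2 \left(y + y\right) = 2 \cdot 2 y = 4 y$)
$u = \frac{8}{13}$ ($u = 16 \cdot \frac{1}{26} = \frac{8}{13} \approx 0.61539$)
$C T{\left(R{\left(X,6 \right)} \right)} u = - \frac{4 \left(-1\right)}{29} \cdot \frac{8}{13} = \left(- \frac{1}{29}\right) \left(-4\right) \frac{8}{13} = \frac{4}{29} \cdot \frac{8}{13} = \frac{32}{377}$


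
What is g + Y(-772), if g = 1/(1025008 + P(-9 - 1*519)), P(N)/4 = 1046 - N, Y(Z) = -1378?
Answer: -1421136911/1031304 ≈ -1378.0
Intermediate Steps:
P(N) = 4184 - 4*N (P(N) = 4*(1046 - N) = 4184 - 4*N)
g = 1/1031304 (g = 1/(1025008 + (4184 - 4*(-9 - 1*519))) = 1/(1025008 + (4184 - 4*(-9 - 519))) = 1/(1025008 + (4184 - 4*(-528))) = 1/(1025008 + (4184 + 2112)) = 1/(1025008 + 6296) = 1/1031304 ≈ 9.6965e-7)
g + Y(-772) = 1/1031304 - 1378 = -1421136911/1031304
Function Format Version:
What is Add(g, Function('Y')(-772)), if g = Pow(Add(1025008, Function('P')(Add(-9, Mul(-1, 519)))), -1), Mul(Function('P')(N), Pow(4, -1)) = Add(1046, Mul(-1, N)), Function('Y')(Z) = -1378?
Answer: Rational(-1421136911, 1031304) ≈ -1378.0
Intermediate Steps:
Function('P')(N) = Add(4184, Mul(-4, N)) (Function('P')(N) = Mul(4, Add(1046, Mul(-1, N))) = Add(4184, Mul(-4, N)))
g = Rational(1, 1031304) (g = Pow(Add(1025008, Add(4184, Mul(-4, Add(-9, Mul(-1, 519))))), -1) = Pow(Add(1025008, Add(4184, Mul(-4, Add(-9, -519)))), -1) = Pow(Add(1025008, Add(4184, Mul(-4, -528))), -1) = Pow(Add(1025008, Add(4184, 2112)), -1) = Pow(Add(1025008, 6296), -1) = Pow(1031304, -1) = Rational(1, 1031304) ≈ 9.6965e-7)
Add(g, Function('Y')(-772)) = Add(Rational(1, 1031304), -1378) = Rational(-1421136911, 1031304)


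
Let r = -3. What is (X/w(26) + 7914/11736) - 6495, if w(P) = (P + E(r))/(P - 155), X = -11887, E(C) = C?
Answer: 2707208665/44988 ≈ 60176.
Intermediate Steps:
w(P) = (-3 + P)/(-155 + P) (w(P) = (P - 3)/(P - 155) = (-3 + P)/(-155 + P))
(X/w(26) + 7914/11736) - 6495 = (-11887*(-155 + 26)/(-3 + 26) + 7914/11736) - 6495 = (-11887/(23/(-129)) + 7914*(1/11736)) - 6495 = (-11887/((-1/129*23)) + 1319/1956) - 6495 = (-11887/(-23/129) + 1319/1956) - 6495 = (-11887*(-129/23) + 1319/1956) - 6495 = (1533423/23 + 1319/1956) - 6495 = 2999405725/44988 - 6495 = 2707208665/44988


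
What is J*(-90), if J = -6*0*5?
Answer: 0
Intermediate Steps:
J = 0 (J = 0*5 = 0)
J*(-90) = 0*(-90) = 0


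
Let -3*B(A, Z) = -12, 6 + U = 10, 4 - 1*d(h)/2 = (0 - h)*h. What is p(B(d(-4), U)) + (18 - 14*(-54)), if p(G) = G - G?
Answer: 774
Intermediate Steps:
d(h) = 8 + 2*h² (d(h) = 8 - 2*(0 - h)*h = 8 - 2*(-h)*h = 8 - (-2)*h² = 8 + 2*h²)
U = 4 (U = -6 + 10 = 4)
B(A, Z) = 4 (B(A, Z) = -⅓*(-12) = 4)
p(G) = 0
p(B(d(-4), U)) + (18 - 14*(-54)) = 0 + (18 - 14*(-54)) = 0 + (18 + 756) = 0 + 774 = 774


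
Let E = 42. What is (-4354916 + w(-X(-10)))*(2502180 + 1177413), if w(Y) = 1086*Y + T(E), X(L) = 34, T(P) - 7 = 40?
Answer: -16160010780249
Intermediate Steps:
T(P) = 47 (T(P) = 7 + 40 = 47)
w(Y) = 47 + 1086*Y (w(Y) = 1086*Y + 47 = 47 + 1086*Y)
(-4354916 + w(-X(-10)))*(2502180 + 1177413) = (-4354916 + (47 + 1086*(-1*34)))*(2502180 + 1177413) = (-4354916 + (47 + 1086*(-34)))*3679593 = (-4354916 + (47 - 36924))*3679593 = (-4354916 - 36877)*3679593 = -4391793*3679593 = -16160010780249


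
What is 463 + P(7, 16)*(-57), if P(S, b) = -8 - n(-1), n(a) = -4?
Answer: 691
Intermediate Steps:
P(S, b) = -4 (P(S, b) = -8 - 1*(-4) = -8 + 4 = -4)
463 + P(7, 16)*(-57) = 463 - 4*(-57) = 463 + 228 = 691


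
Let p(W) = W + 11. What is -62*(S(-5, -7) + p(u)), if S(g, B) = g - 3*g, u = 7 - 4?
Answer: -1488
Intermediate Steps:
u = 3
S(g, B) = -2*g
p(W) = 11 + W
-62*(S(-5, -7) + p(u)) = -62*(-2*(-5) + (11 + 3)) = -62*(10 + 14) = -62*24 = -1488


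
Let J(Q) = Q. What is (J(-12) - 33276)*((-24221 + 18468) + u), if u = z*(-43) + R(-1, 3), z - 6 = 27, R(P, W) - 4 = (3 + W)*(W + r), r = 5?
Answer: 237010560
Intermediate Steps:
R(P, W) = 4 + (3 + W)*(5 + W) (R(P, W) = 4 + (3 + W)*(W + 5) = 4 + (3 + W)*(5 + W))
z = 33 (z = 6 + 27 = 33)
u = -1367 (u = 33*(-43) + (19 + 3² + 8*3) = -1419 + (19 + 9 + 24) = -1419 + 52 = -1367)
(J(-12) - 33276)*((-24221 + 18468) + u) = (-12 - 33276)*((-24221 + 18468) - 1367) = -33288*(-5753 - 1367) = -33288*(-7120) = 237010560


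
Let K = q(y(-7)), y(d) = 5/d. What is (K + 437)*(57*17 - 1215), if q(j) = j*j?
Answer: -5273748/49 ≈ -1.0763e+5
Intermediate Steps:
q(j) = j²
K = 25/49 (K = (5/(-7))² = (5*(-⅐))² = (-5/7)² = 25/49 ≈ 0.51020)
(K + 437)*(57*17 - 1215) = (25/49 + 437)*(57*17 - 1215) = 21438*(969 - 1215)/49 = (21438/49)*(-246) = -5273748/49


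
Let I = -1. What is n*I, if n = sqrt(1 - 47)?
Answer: -I*sqrt(46) ≈ -6.7823*I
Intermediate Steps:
n = I*sqrt(46) (n = sqrt(-46) = I*sqrt(46) ≈ 6.7823*I)
n*I = (I*sqrt(46))*(-1) = -I*sqrt(46)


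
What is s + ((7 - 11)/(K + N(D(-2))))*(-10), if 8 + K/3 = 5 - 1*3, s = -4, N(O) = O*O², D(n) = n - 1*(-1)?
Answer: -116/19 ≈ -6.1053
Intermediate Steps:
D(n) = 1 + n (D(n) = n + 1 = 1 + n)
N(O) = O³
K = -18 (K = -24 + 3*(5 - 1*3) = -24 + 3*(5 - 3) = -24 + 3*2 = -24 + 6 = -18)
s + ((7 - 11)/(K + N(D(-2))))*(-10) = -4 + ((7 - 11)/(-18 + (1 - 2)³))*(-10) = -4 - 4/(-18 + (-1)³)*(-10) = -4 - 4/(-18 - 1)*(-10) = -4 - 4/(-19)*(-10) = -4 - 4*(-1/19)*(-10) = -4 + (4/19)*(-10) = -4 - 40/19 = -116/19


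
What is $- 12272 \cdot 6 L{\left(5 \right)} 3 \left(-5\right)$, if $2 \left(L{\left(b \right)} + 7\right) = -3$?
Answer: $-9388080$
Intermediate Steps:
$L{\left(b \right)} = - \frac{17}{2}$ ($L{\left(b \right)} = -7 + \frac{1}{2} \left(-3\right) = -7 - \frac{3}{2} = - \frac{17}{2}$)
$- 12272 \cdot 6 L{\left(5 \right)} 3 \left(-5\right) = - 12272 \cdot 6 \left(- \frac{17}{2}\right) 3 \left(-5\right) = - 12272 \left(\left(-51\right) \left(-15\right)\right) = \left(-12272\right) 765 = -9388080$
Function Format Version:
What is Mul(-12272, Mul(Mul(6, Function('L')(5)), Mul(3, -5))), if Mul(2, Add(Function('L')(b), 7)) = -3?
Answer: -9388080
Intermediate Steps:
Function('L')(b) = Rational(-17, 2) (Function('L')(b) = Add(-7, Mul(Rational(1, 2), -3)) = Add(-7, Rational(-3, 2)) = Rational(-17, 2))
Mul(-12272, Mul(Mul(6, Function('L')(5)), Mul(3, -5))) = Mul(-12272, Mul(Mul(6, Rational(-17, 2)), Mul(3, -5))) = Mul(-12272, Mul(-51, -15)) = Mul(-12272, 765) = -9388080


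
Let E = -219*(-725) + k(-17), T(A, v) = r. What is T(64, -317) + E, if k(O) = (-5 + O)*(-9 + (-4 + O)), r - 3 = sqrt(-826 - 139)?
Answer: 159438 + I*sqrt(965) ≈ 1.5944e+5 + 31.064*I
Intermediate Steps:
r = 3 + I*sqrt(965) (r = 3 + sqrt(-826 - 139) = 3 + sqrt(-965) = 3 + I*sqrt(965) ≈ 3.0 + 31.064*I)
T(A, v) = 3 + I*sqrt(965)
k(O) = (-13 + O)*(-5 + O) (k(O) = (-5 + O)*(-13 + O) = (-13 + O)*(-5 + O))
E = 159435 (E = -219*(-725) + (65 + (-17)**2 - 18*(-17)) = 158775 + (65 + 289 + 306) = 158775 + 660 = 159435)
T(64, -317) + E = (3 + I*sqrt(965)) + 159435 = 159438 + I*sqrt(965)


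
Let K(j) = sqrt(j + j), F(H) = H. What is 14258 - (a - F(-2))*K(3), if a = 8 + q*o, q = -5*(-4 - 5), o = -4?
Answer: 14258 + 170*sqrt(6) ≈ 14674.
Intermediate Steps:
q = 45 (q = -5*(-9) = 45)
a = -172 (a = 8 + 45*(-4) = 8 - 180 = -172)
K(j) = sqrt(2)*sqrt(j) (K(j) = sqrt(2*j) = sqrt(2)*sqrt(j))
14258 - (a - F(-2))*K(3) = 14258 - (-172 - 1*(-2))*sqrt(2)*sqrt(3) = 14258 - (-172 + 2)*sqrt(6) = 14258 - (-170)*sqrt(6) = 14258 + 170*sqrt(6)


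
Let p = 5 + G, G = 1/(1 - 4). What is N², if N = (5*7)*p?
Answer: 240100/9 ≈ 26678.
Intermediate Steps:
G = -⅓ (G = 1/(-3) = -⅓ ≈ -0.33333)
p = 14/3 (p = 5 - ⅓ = 14/3 ≈ 4.6667)
N = 490/3 (N = (5*7)*(14/3) = 35*(14/3) = 490/3 ≈ 163.33)
N² = (490/3)² = 240100/9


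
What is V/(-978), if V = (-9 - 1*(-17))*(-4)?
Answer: 16/489 ≈ 0.032720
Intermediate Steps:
V = -32 (V = (-9 + 17)*(-4) = 8*(-4) = -32)
V/(-978) = -32/(-978) = -32*(-1/978) = 16/489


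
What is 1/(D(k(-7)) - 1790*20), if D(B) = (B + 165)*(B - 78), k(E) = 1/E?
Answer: -49/2385438 ≈ -2.0541e-5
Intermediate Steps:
D(B) = (-78 + B)*(165 + B) (D(B) = (165 + B)*(-78 + B) = (-78 + B)*(165 + B))
1/(D(k(-7)) - 1790*20) = 1/((-12870 + (1/(-7))**2 + 87/(-7)) - 1790*20) = 1/((-12870 + (-1/7)**2 + 87*(-1/7)) - 35800) = 1/((-12870 + 1/49 - 87/7) - 35800) = 1/(-631238/49 - 35800) = 1/(-2385438/49) = -49/2385438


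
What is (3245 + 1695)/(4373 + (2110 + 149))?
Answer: 1235/1658 ≈ 0.74487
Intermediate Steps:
(3245 + 1695)/(4373 + (2110 + 149)) = 4940/(4373 + 2259) = 4940/6632 = 4940*(1/6632) = 1235/1658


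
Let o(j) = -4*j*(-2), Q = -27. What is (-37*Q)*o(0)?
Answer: 0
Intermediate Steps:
o(j) = 8*j
(-37*Q)*o(0) = (-37*(-27))*(8*0) = 999*0 = 0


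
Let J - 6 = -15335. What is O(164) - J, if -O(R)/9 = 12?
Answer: 15221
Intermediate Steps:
J = -15329 (J = 6 - 15335 = -15329)
O(R) = -108 (O(R) = -9*12 = -108)
O(164) - J = -108 - 1*(-15329) = -108 + 15329 = 15221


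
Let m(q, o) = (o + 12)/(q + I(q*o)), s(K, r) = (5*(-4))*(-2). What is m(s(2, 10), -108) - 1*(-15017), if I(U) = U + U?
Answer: 16143287/1075 ≈ 15017.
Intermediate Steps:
s(K, r) = 40 (s(K, r) = -20*(-2) = 40)
I(U) = 2*U
m(q, o) = (12 + o)/(q + 2*o*q) (m(q, o) = (o + 12)/(q + 2*(q*o)) = (12 + o)/(q + 2*(o*q)) = (12 + o)/(q + 2*o*q))
m(s(2, 10), -108) - 1*(-15017) = (12 - 108)/(40*(1 + 2*(-108))) - 1*(-15017) = (1/40)*(-96)/(1 - 216) + 15017 = (1/40)*(-96)/(-215) + 15017 = (1/40)*(-1/215)*(-96) + 15017 = 12/1075 + 15017 = 16143287/1075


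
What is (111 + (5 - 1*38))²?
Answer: 6084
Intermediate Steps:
(111 + (5 - 1*38))² = (111 + (5 - 38))² = (111 - 33)² = 78² = 6084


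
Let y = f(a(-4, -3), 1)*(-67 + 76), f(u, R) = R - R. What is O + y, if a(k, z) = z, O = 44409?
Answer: 44409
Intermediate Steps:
f(u, R) = 0
y = 0 (y = 0*(-67 + 76) = 0*9 = 0)
O + y = 44409 + 0 = 44409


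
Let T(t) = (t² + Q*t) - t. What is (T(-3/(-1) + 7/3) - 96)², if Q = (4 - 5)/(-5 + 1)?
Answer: 414736/81 ≈ 5120.2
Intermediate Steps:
Q = ¼ (Q = -1/(-4) = -1*(-¼) = ¼ ≈ 0.25000)
T(t) = t² - 3*t/4 (T(t) = (t² + t/4) - t = t² - 3*t/4)
(T(-3/(-1) + 7/3) - 96)² = ((-3/(-1) + 7/3)*(-3 + 4*(-3/(-1) + 7/3))/4 - 96)² = ((-3*(-1) + 7*(⅓))*(-3 + 4*(-3*(-1) + 7*(⅓)))/4 - 96)² = ((3 + 7/3)*(-3 + 4*(3 + 7/3))/4 - 96)² = ((¼)*(16/3)*(-3 + 4*(16/3)) - 96)² = ((¼)*(16/3)*(-3 + 64/3) - 96)² = ((¼)*(16/3)*(55/3) - 96)² = (220/9 - 96)² = (-644/9)² = 414736/81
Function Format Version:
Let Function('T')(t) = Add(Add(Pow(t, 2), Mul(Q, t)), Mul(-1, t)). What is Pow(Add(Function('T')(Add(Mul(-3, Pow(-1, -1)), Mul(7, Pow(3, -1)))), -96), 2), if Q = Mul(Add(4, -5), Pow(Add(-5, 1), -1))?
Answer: Rational(414736, 81) ≈ 5120.2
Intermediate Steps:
Q = Rational(1, 4) (Q = Mul(-1, Pow(-4, -1)) = Mul(-1, Rational(-1, 4)) = Rational(1, 4) ≈ 0.25000)
Function('T')(t) = Add(Pow(t, 2), Mul(Rational(-3, 4), t)) (Function('T')(t) = Add(Add(Pow(t, 2), Mul(Rational(1, 4), t)), Mul(-1, t)) = Add(Pow(t, 2), Mul(Rational(-3, 4), t)))
Pow(Add(Function('T')(Add(Mul(-3, Pow(-1, -1)), Mul(7, Pow(3, -1)))), -96), 2) = Pow(Add(Mul(Rational(1, 4), Add(Mul(-3, Pow(-1, -1)), Mul(7, Pow(3, -1))), Add(-3, Mul(4, Add(Mul(-3, Pow(-1, -1)), Mul(7, Pow(3, -1)))))), -96), 2) = Pow(Add(Mul(Rational(1, 4), Add(Mul(-3, -1), Mul(7, Rational(1, 3))), Add(-3, Mul(4, Add(Mul(-3, -1), Mul(7, Rational(1, 3)))))), -96), 2) = Pow(Add(Mul(Rational(1, 4), Add(3, Rational(7, 3)), Add(-3, Mul(4, Add(3, Rational(7, 3))))), -96), 2) = Pow(Add(Mul(Rational(1, 4), Rational(16, 3), Add(-3, Mul(4, Rational(16, 3)))), -96), 2) = Pow(Add(Mul(Rational(1, 4), Rational(16, 3), Add(-3, Rational(64, 3))), -96), 2) = Pow(Add(Mul(Rational(1, 4), Rational(16, 3), Rational(55, 3)), -96), 2) = Pow(Add(Rational(220, 9), -96), 2) = Pow(Rational(-644, 9), 2) = Rational(414736, 81)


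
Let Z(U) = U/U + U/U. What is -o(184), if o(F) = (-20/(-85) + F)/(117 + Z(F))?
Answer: -3132/2023 ≈ -1.5482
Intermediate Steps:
Z(U) = 2 (Z(U) = 1 + 1 = 2)
o(F) = 4/2023 + F/119 (o(F) = (-20/(-85) + F)/(117 + 2) = (-20*(-1/85) + F)/119 = (4/17 + F)*(1/119) = 4/2023 + F/119)
-o(184) = -(4/2023 + (1/119)*184) = -(4/2023 + 184/119) = -1*3132/2023 = -3132/2023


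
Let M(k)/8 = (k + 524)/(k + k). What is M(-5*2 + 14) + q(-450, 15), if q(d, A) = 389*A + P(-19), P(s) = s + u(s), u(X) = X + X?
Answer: 6306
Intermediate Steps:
u(X) = 2*X
P(s) = 3*s (P(s) = s + 2*s = 3*s)
q(d, A) = -57 + 389*A (q(d, A) = 389*A + 3*(-19) = 389*A - 57 = -57 + 389*A)
M(k) = 4*(524 + k)/k (M(k) = 8*((k + 524)/(k + k)) = 8*((524 + k)/((2*k))) = 8*((524 + k)*(1/(2*k))) = 8*((524 + k)/(2*k)) = 4*(524 + k)/k)
M(-5*2 + 14) + q(-450, 15) = (4 + 2096/(-5*2 + 14)) + (-57 + 389*15) = (4 + 2096/(-10 + 14)) + (-57 + 5835) = (4 + 2096/4) + 5778 = (4 + 2096*(1/4)) + 5778 = (4 + 524) + 5778 = 528 + 5778 = 6306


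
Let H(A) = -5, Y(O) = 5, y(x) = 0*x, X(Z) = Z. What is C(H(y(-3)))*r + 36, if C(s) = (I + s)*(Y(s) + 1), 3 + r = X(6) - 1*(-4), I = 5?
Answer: 36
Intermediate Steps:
y(x) = 0
r = 7 (r = -3 + (6 - 1*(-4)) = -3 + (6 + 4) = -3 + 10 = 7)
C(s) = 30 + 6*s (C(s) = (5 + s)*(5 + 1) = (5 + s)*6 = 30 + 6*s)
C(H(y(-3)))*r + 36 = (30 + 6*(-5))*7 + 36 = (30 - 30)*7 + 36 = 0*7 + 36 = 0 + 36 = 36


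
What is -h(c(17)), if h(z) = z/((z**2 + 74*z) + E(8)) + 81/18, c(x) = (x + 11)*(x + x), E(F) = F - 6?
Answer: -4396345/976754 ≈ -4.5010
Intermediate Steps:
E(F) = -6 + F
c(x) = 2*x*(11 + x) (c(x) = (11 + x)*(2*x) = 2*x*(11 + x))
h(z) = 9/2 + z/(2 + z**2 + 74*z) (h(z) = z/((z**2 + 74*z) + (-6 + 8)) + 81/18 = z/((z**2 + 74*z) + 2) + 81*(1/18) = z/(2 + z**2 + 74*z) + 9/2 = 9/2 + z/(2 + z**2 + 74*z))
-h(c(17)) = -(18 + 9*(2*17*(11 + 17))**2 + 668*(2*17*(11 + 17)))/(2*(2 + (2*17*(11 + 17))**2 + 74*(2*17*(11 + 17)))) = -(18 + 9*(2*17*28)**2 + 668*(2*17*28))/(2*(2 + (2*17*28)**2 + 74*(2*17*28))) = -(18 + 9*952**2 + 668*952)/(2*(2 + 952**2 + 74*952)) = -(18 + 9*906304 + 635936)/(2*(2 + 906304 + 70448)) = -(18 + 8156736 + 635936)/(2*976754) = -8792690/(2*976754) = -1*4396345/976754 = -4396345/976754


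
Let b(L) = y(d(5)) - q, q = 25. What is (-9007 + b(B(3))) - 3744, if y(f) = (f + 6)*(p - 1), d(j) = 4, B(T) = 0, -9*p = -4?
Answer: -115034/9 ≈ -12782.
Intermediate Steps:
p = 4/9 (p = -⅑*(-4) = 4/9 ≈ 0.44444)
y(f) = -10/3 - 5*f/9 (y(f) = (f + 6)*(4/9 - 1) = (6 + f)*(-5/9) = -10/3 - 5*f/9)
b(L) = -275/9 (b(L) = (-10/3 - 5/9*4) - 1*25 = (-10/3 - 20/9) - 25 = -50/9 - 25 = -275/9)
(-9007 + b(B(3))) - 3744 = (-9007 - 275/9) - 3744 = -81338/9 - 3744 = -115034/9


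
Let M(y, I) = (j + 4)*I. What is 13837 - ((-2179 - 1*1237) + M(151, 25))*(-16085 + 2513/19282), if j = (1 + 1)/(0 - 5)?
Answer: -515643481474/9641 ≈ -5.3484e+7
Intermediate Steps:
j = -2/5 (j = 2/(-5) = 2*(-1/5) = -2/5 ≈ -0.40000)
M(y, I) = 18*I/5 (M(y, I) = (-2/5 + 4)*I = 18*I/5)
13837 - ((-2179 - 1*1237) + M(151, 25))*(-16085 + 2513/19282) = 13837 - ((-2179 - 1*1237) + (18/5)*25)*(-16085 + 2513/19282) = 13837 - ((-2179 - 1237) + 90)*(-16085 + 2513*(1/19282)) = 13837 - (-3416 + 90)*(-16085 + 2513/19282) = 13837 - (-3326)*(-310148457)/19282 = 13837 - 1*515776883991/9641 = 13837 - 515776883991/9641 = -515643481474/9641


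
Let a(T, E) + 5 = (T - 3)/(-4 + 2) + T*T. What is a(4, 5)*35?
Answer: 735/2 ≈ 367.50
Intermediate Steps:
a(T, E) = -7/2 + T² - T/2 (a(T, E) = -5 + ((T - 3)/(-4 + 2) + T*T) = -5 + ((-3 + T)/(-2) + T²) = -5 + ((-3 + T)*(-½) + T²) = -5 + ((3/2 - T/2) + T²) = -5 + (3/2 + T² - T/2) = -7/2 + T² - T/2)
a(4, 5)*35 = (-7/2 + 4² - ½*4)*35 = (-7/2 + 16 - 2)*35 = (21/2)*35 = 735/2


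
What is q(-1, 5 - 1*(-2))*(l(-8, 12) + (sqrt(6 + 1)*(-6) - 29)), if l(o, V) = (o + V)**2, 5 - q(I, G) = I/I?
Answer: -52 - 24*sqrt(7) ≈ -115.50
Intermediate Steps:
q(I, G) = 4 (q(I, G) = 5 - I/I = 5 - 1*1 = 5 - 1 = 4)
l(o, V) = (V + o)**2
q(-1, 5 - 1*(-2))*(l(-8, 12) + (sqrt(6 + 1)*(-6) - 29)) = 4*((12 - 8)**2 + (sqrt(6 + 1)*(-6) - 29)) = 4*(4**2 + (sqrt(7)*(-6) - 29)) = 4*(16 + (-6*sqrt(7) - 29)) = 4*(16 + (-29 - 6*sqrt(7))) = 4*(-13 - 6*sqrt(7)) = -52 - 24*sqrt(7)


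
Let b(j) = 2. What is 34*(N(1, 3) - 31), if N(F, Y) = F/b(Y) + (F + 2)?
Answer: -935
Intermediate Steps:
N(F, Y) = 2 + 3*F/2 (N(F, Y) = F/2 + (F + 2) = F/2 + (2 + F) = 2 + 3*F/2)
34*(N(1, 3) - 31) = 34*((2 + (3/2)*1) - 31) = 34*((2 + 3/2) - 31) = 34*(7/2 - 31) = 34*(-55/2) = -935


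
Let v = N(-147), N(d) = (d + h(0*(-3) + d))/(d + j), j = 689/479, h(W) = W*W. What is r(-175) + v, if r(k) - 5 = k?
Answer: -11066689/34862 ≈ -317.44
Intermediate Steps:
r(k) = 5 + k
h(W) = W**2
j = 689/479 (j = 689*(1/479) = 689/479 ≈ 1.4384)
N(d) = (d + d**2)/(689/479 + d) (N(d) = (d + (0*(-3) + d)**2)/(d + 689/479) = (d + (0 + d)**2)/(689/479 + d) = (d + d**2)/(689/479 + d))
v = -5140149/34862 (v = 479*(-147)*(1 - 147)/(689 + 479*(-147)) = 479*(-147)*(-146)/(689 - 70413) = 479*(-147)*(-146)/(-69724) = 479*(-147)*(-1/69724)*(-146) = -5140149/34862 ≈ -147.44)
r(-175) + v = (5 - 175) - 5140149/34862 = -170 - 5140149/34862 = -11066689/34862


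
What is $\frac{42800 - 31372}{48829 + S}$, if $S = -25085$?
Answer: $\frac{2857}{5936} \approx 0.4813$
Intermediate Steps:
$\frac{42800 - 31372}{48829 + S} = \frac{42800 - 31372}{48829 - 25085} = \frac{42800 - 31372}{23744} = 11428 \cdot \frac{1}{23744} = \frac{2857}{5936}$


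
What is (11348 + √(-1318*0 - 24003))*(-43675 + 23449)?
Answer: -229524648 - 60678*I*√2667 ≈ -2.2952e+8 - 3.1336e+6*I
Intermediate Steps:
(11348 + √(-1318*0 - 24003))*(-43675 + 23449) = (11348 + √(0 - 24003))*(-20226) = (11348 + √(-24003))*(-20226) = (11348 + 3*I*√2667)*(-20226) = -229524648 - 60678*I*√2667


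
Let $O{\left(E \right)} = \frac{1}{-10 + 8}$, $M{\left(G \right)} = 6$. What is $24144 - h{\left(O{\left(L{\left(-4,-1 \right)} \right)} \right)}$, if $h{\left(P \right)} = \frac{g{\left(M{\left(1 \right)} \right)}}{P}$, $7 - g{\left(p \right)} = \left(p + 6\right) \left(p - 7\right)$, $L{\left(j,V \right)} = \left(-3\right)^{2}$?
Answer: $24182$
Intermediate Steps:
$L{\left(j,V \right)} = 9$
$g{\left(p \right)} = 7 - \left(-7 + p\right) \left(6 + p\right)$ ($g{\left(p \right)} = 7 - \left(p + 6\right) \left(p - 7\right) = 7 - \left(6 + p\right) \left(-7 + p\right) = 7 - \left(-7 + p\right) \left(6 + p\right)$)
$O{\left(E \right)} = - \frac{1}{2}$ ($O{\left(E \right)} = \frac{1}{-2} = - \frac{1}{2}$)
$h{\left(P \right)} = \frac{19}{P}$ ($h{\left(P \right)} = \frac{49 + 6 - 6^{2}}{P} = \frac{49 + 6 - 36}{P} = \frac{19}{P}$)
$24144 - h{\left(O{\left(L{\left(-4,-1 \right)} \right)} \right)} = 24144 - \frac{19}{- \frac{1}{2}} = 24144 - 19 \left(-2\right) = 24144 - -38 = 24144 + 38 = 24182$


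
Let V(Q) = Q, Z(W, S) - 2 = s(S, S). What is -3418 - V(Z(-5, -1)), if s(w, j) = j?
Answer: -3419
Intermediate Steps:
Z(W, S) = 2 + S
-3418 - V(Z(-5, -1)) = -3418 - (2 - 1) = -3418 - 1*1 = -3418 - 1 = -3419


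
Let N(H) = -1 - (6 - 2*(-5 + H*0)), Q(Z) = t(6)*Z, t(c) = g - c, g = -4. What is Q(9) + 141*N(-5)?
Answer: -2487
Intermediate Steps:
t(c) = -4 - c
Q(Z) = -10*Z (Q(Z) = (-4 - 1*6)*Z = (-4 - 6)*Z = -10*Z)
N(H) = -17 (N(H) = -1 - (6 - 2*(-5 + 0)) = -1 - (6 - 2*(-5)) = -1 - (6 + 10) = -1 - 1*16 = -1 - 16 = -17)
Q(9) + 141*N(-5) = -10*9 + 141*(-17) = -90 - 2397 = -2487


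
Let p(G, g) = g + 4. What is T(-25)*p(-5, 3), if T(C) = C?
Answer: -175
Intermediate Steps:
p(G, g) = 4 + g
T(-25)*p(-5, 3) = -25*(4 + 3) = -25*7 = -175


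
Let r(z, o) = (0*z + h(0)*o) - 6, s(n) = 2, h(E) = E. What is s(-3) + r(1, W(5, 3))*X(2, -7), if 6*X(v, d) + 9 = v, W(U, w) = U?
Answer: 9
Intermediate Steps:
r(z, o) = -6 (r(z, o) = (0*z + 0*o) - 6 = (0 + 0) - 6 = 0 - 6 = -6)
X(v, d) = -3/2 + v/6
s(-3) + r(1, W(5, 3))*X(2, -7) = 2 - 6*(-3/2 + (⅙)*2) = 2 - 6*(-3/2 + ⅓) = 2 - 6*(-7/6) = 2 + 7 = 9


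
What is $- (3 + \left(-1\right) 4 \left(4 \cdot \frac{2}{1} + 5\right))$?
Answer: $49$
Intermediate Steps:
$- (3 + \left(-1\right) 4 \left(4 \cdot \frac{2}{1} + 5\right)) = - (3 - 4 \left(4 \cdot 2 \cdot 1 + 5\right)) = - (3 - 4 \left(4 \cdot 2 + 5\right)) = - (3 - 4 \left(8 + 5\right)) = - (3 - 52) = \left(-1\right) \left(-49\right) = 49$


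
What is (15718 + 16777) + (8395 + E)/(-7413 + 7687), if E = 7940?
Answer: 8919965/274 ≈ 32555.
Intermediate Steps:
(15718 + 16777) + (8395 + E)/(-7413 + 7687) = (15718 + 16777) + (8395 + 7940)/(-7413 + 7687) = 32495 + 16335/274 = 8919965/274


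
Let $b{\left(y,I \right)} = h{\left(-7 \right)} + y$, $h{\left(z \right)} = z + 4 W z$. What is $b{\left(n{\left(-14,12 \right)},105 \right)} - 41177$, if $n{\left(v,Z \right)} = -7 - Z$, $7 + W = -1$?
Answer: $-40979$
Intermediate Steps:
$W = -8$ ($W = -7 - 1 = -8$)
$h{\left(z \right)} = - 31 z$ ($h{\left(z \right)} = z + 4 \left(-8\right) z = z - 32 z = - 31 z$)
$b{\left(y,I \right)} = 217 + y$ ($b{\left(y,I \right)} = \left(-31\right) \left(-7\right) + y = 217 + y$)
$b{\left(n{\left(-14,12 \right)},105 \right)} - 41177 = \left(217 - 19\right) - 41177 = 198 - 41177 = -40979$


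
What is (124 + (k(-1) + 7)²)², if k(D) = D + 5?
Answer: 60025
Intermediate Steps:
k(D) = 5 + D
(124 + (k(-1) + 7)²)² = (124 + ((5 - 1) + 7)²)² = (124 + (4 + 7)²)² = (124 + 11²)² = (124 + 121)² = 245² = 60025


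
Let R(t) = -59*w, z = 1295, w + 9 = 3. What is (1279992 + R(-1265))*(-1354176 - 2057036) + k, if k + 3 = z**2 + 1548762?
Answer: -4367528413568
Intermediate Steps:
w = -6 (w = -9 + 3 = -6)
R(t) = 354 (R(t) = -59*(-6) = 354)
k = 3225784 (k = -3 + (1295**2 + 1548762) = -3 + (1677025 + 1548762) = -3 + 3225787 = 3225784)
(1279992 + R(-1265))*(-1354176 - 2057036) + k = (1279992 + 354)*(-1354176 - 2057036) + 3225784 = 1280346*(-3411212) + 3225784 = -4367531639352 + 3225784 = -4367528413568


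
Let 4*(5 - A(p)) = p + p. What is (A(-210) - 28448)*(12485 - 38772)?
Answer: 744921006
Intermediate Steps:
A(p) = 5 - p/2 (A(p) = 5 - (p + p)/4 = 5 - p/2)
(A(-210) - 28448)*(12485 - 38772) = ((5 - 1/2*(-210)) - 28448)*(12485 - 38772) = ((5 + 105) - 28448)*(-26287) = (110 - 28448)*(-26287) = -28338*(-26287) = 744921006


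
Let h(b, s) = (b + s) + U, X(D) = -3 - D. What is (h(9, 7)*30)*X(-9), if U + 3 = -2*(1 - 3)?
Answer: 3060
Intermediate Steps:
U = 1 (U = -3 - 2*(1 - 3) = -3 - 2*(-2) = -3 + 4 = 1)
h(b, s) = 1 + b + s (h(b, s) = (b + s) + 1 = 1 + b + s)
(h(9, 7)*30)*X(-9) = ((1 + 9 + 7)*30)*(-3 - 1*(-9)) = (17*30)*(-3 + 9) = 510*6 = 3060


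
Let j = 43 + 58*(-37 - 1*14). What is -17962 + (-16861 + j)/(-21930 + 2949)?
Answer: -113638982/6327 ≈ -17961.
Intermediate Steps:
j = -2915 (j = 43 + 58*(-37 - 14) = 43 + 58*(-51) = 43 - 2958 = -2915)
-17962 + (-16861 + j)/(-21930 + 2949) = -17962 + (-16861 - 2915)/(-21930 + 2949) = -17962 - 19776/(-18981) = -17962 - 19776*(-1/18981) = -17962 + 6592/6327 = -113638982/6327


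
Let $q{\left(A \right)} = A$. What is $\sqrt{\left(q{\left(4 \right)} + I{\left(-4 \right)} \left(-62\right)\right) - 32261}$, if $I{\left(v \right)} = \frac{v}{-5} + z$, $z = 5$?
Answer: $\frac{i \sqrt{815415}}{5} \approx 180.6 i$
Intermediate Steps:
$I{\left(v \right)} = 5 - \frac{v}{5}$ ($I{\left(v \right)} = \frac{v}{-5} + 5 = v \left(- \frac{1}{5}\right) + 5 = - \frac{v}{5} + 5 = 5 - \frac{v}{5}$)
$\sqrt{\left(q{\left(4 \right)} + I{\left(-4 \right)} \left(-62\right)\right) - 32261} = \sqrt{\left(4 + \left(5 - - \frac{4}{5}\right) \left(-62\right)\right) - 32261} = \sqrt{\left(4 + \left(5 + \frac{4}{5}\right) \left(-62\right)\right) - 32261} = \sqrt{\left(4 + \frac{29}{5} \left(-62\right)\right) - 32261} = \sqrt{\left(4 - \frac{1798}{5}\right) - 32261} = \sqrt{- \frac{1778}{5} - 32261} = \sqrt{- \frac{163083}{5}} = \frac{i \sqrt{815415}}{5}$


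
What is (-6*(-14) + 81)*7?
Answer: 1155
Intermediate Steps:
(-6*(-14) + 81)*7 = (84 + 81)*7 = 165*7 = 1155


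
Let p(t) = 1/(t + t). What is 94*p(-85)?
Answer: -47/85 ≈ -0.55294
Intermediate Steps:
p(t) = 1/(2*t)
94*p(-85) = 94*((½)/(-85)) = 94*((½)*(-1/85)) = 94*(-1/170) = -47/85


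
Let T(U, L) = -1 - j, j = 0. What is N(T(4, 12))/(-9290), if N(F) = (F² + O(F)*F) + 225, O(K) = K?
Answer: -227/9290 ≈ -0.024435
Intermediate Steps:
T(U, L) = -1 (T(U, L) = -1 - 1*0 = -1 + 0 = -1)
N(F) = 225 + 2*F² (N(F) = (F² + F*F) + 225 = (F² + F²) + 225 = 2*F² + 225 = 225 + 2*F²)
N(T(4, 12))/(-9290) = (225 + 2*(-1)²)/(-9290) = (225 + 2*1)*(-1/9290) = (225 + 2)*(-1/9290) = 227*(-1/9290) = -227/9290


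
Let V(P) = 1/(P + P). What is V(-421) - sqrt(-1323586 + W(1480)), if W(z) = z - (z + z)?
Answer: -1/842 - I*sqrt(1325066) ≈ -0.0011876 - 1151.1*I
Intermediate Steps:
W(z) = -z (W(z) = z - 2*z = -z)
V(P) = 1/(2*P)
V(-421) - sqrt(-1323586 + W(1480)) = (1/2)/(-421) - sqrt(-1323586 - 1*1480) = (1/2)*(-1/421) - sqrt(-1323586 - 1480) = -1/842 - sqrt(-1325066) = -1/842 - I*sqrt(1325066)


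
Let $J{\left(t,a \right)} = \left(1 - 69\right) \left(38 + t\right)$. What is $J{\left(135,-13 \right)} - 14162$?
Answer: $-25926$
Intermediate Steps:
$J{\left(t,a \right)} = -2584 - 68 t$ ($J{\left(t,a \right)} = - 68 \left(38 + t\right) = -2584 - 68 t$)
$J{\left(135,-13 \right)} - 14162 = \left(-2584 - 9180\right) - 14162 = -11764 - 14162 = -25926$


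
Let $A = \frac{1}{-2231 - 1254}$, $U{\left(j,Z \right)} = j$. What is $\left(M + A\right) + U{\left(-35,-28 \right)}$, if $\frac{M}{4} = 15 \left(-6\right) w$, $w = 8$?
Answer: $- \frac{10158776}{3485} \approx -2915.0$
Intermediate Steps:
$M = -2880$ ($M = 4 \cdot 15 \left(-6\right) 8 = 4 \left(\left(-90\right) 8\right) = 4 \left(-720\right) = -2880$)
$A = - \frac{1}{3485}$ ($A = \frac{1}{-3485} = - \frac{1}{3485} \approx -0.00028694$)
$\left(M + A\right) + U{\left(-35,-28 \right)} = \left(-2880 - \frac{1}{3485}\right) - 35 = - \frac{10036801}{3485} - 35 = - \frac{10158776}{3485}$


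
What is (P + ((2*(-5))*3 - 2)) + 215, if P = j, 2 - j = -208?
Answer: 393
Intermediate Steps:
j = 210 (j = 2 - 1*(-208) = 2 + 208 = 210)
P = 210
(P + ((2*(-5))*3 - 2)) + 215 = (210 + ((2*(-5))*3 - 2)) + 215 = (210 + (-10*3 - 2)) + 215 = (210 + (-30 - 2)) + 215 = (210 - 32) + 215 = 178 + 215 = 393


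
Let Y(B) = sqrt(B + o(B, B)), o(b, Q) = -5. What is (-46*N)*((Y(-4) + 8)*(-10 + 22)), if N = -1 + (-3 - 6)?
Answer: 44160 + 16560*I ≈ 44160.0 + 16560.0*I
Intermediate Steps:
N = -10 (N = -1 - 9 = -10)
Y(B) = sqrt(-5 + B) (Y(B) = sqrt(B - 5) = sqrt(-5 + B))
(-46*N)*((Y(-4) + 8)*(-10 + 22)) = (-46*(-10))*((sqrt(-5 - 4) + 8)*(-10 + 22)) = 460*((sqrt(-9) + 8)*12) = 460*((3*I + 8)*12) = 460*((8 + 3*I)*12) = 460*(96 + 36*I) = 44160 + 16560*I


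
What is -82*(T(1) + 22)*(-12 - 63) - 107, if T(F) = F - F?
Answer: 135193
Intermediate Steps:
T(F) = 0
-82*(T(1) + 22)*(-12 - 63) - 107 = -82*(0 + 22)*(-12 - 63) - 107 = -1804*(-75) - 107 = -82*(-1650) - 107 = 135300 - 107 = 135193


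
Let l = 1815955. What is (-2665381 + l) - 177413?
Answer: -1026839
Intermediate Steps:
(-2665381 + l) - 177413 = (-2665381 + 1815955) - 177413 = -849426 - 177413 = -1026839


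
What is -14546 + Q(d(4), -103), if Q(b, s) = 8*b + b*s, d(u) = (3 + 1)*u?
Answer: -16066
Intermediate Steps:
d(u) = 4*u
-14546 + Q(d(4), -103) = -14546 + (4*4)*(8 - 103) = -14546 + 16*(-95) = -14546 - 1520 = -16066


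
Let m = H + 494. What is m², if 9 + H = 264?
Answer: 561001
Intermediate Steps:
H = 255 (H = -9 + 264 = 255)
m = 749 (m = 255 + 494 = 749)
m² = 749² = 561001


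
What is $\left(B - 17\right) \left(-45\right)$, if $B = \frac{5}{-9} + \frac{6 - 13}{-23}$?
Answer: $\frac{17855}{23} \approx 776.3$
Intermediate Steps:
$B = - \frac{52}{207}$ ($B = 5 \left(- \frac{1}{9}\right) + \left(6 - 13\right) \left(- \frac{1}{23}\right) = - \frac{5}{9} - - \frac{7}{23} = - \frac{5}{9} + \frac{7}{23} = - \frac{52}{207} \approx -0.25121$)
$\left(B - 17\right) \left(-45\right) = \left(- \frac{52}{207} - 17\right) \left(-45\right) = \left(- \frac{3571}{207}\right) \left(-45\right) = \frac{17855}{23}$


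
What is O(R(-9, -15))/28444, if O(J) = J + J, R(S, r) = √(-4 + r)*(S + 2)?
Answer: -7*I*√19/14222 ≈ -0.0021454*I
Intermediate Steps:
R(S, r) = √(-4 + r)*(2 + S)
O(J) = 2*J
O(R(-9, -15))/28444 = (2*(√(-4 - 15)*(2 - 9)))/28444 = (2*(√(-19)*(-7)))*(1/28444) = (2*((I*√19)*(-7)))*(1/28444) = (2*(-7*I*√19))*(1/28444) = -14*I*√19*(1/28444) = -7*I*√19/14222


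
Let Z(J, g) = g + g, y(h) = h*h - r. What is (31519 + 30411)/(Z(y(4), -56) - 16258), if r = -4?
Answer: -6193/1637 ≈ -3.7831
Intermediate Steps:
y(h) = 4 + h² (y(h) = h*h - 1*(-4) = h² + 4 = 4 + h²)
Z(J, g) = 2*g
(31519 + 30411)/(Z(y(4), -56) - 16258) = (31519 + 30411)/(2*(-56) - 16258) = 61930/(-112 - 16258) = 61930/(-16370) = 61930*(-1/16370) = -6193/1637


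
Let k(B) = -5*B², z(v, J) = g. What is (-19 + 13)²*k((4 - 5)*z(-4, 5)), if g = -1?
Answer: -180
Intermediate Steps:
z(v, J) = -1
(-19 + 13)²*k((4 - 5)*z(-4, 5)) = (-19 + 13)²*(-5*(4 - 5)²) = (-6)²*(-5*(-1*(-1))²) = 36*(-5*1²) = 36*(-5*1) = 36*(-5) = -180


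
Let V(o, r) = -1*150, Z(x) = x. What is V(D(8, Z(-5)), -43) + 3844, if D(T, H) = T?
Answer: 3694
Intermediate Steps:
V(o, r) = -150
V(D(8, Z(-5)), -43) + 3844 = -150 + 3844 = 3694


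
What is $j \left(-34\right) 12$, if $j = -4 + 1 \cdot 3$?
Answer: $408$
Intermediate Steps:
$j = -1$ ($j = -4 + 3 = -1$)
$j \left(-34\right) 12 = \left(-1\right) \left(-34\right) 12 = 34 \cdot 12 = 408$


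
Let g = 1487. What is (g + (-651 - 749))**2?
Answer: 7569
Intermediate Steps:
(g + (-651 - 749))**2 = (1487 + (-651 - 749))**2 = (1487 - 1400)**2 = 87**2 = 7569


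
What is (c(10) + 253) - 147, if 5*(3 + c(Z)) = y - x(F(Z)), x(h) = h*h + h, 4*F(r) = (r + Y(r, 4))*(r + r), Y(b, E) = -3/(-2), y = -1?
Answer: -11399/20 ≈ -569.95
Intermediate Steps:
Y(b, E) = 3/2 (Y(b, E) = -3*(-½) = 3/2)
F(r) = r*(3/2 + r)/2 (F(r) = ((r + 3/2)*(r + r))/4 = ((3/2 + r)*(2*r))/4 = (2*r*(3/2 + r))/4 = r*(3/2 + r)/2)
x(h) = h + h² (x(h) = h² + h = h + h²)
c(Z) = -16/5 - Z*(1 + Z*(3 + 2*Z)/4)*(3 + 2*Z)/20 (c(Z) = -3 + (-1 - Z*(3 + 2*Z)/4*(1 + Z*(3 + 2*Z)/4))/5 = -3 + (-1 - Z*(1 + Z*(3 + 2*Z)/4)*(3 + 2*Z)/4)/5 = -3 + (-⅕ - Z*(1 + Z*(3 + 2*Z)/4)*(3 + 2*Z)/20) = -16/5 - Z*(1 + Z*(3 + 2*Z)/4)*(3 + 2*Z)/20)
(c(10) + 253) - 147 = ((-16/5 - 1/80*10*(3 + 2*10)*(4 + 10*(3 + 2*10))) + 253) - 147 = ((-16/5 - 1/80*10*(3 + 20)*(4 + 10*(3 + 20))) + 253) - 147 = ((-16/5 - 1/80*10*23*(4 + 10*23)) + 253) - 147 = ((-16/5 - 1/80*10*23*(4 + 230)) + 253) - 147 = ((-16/5 - 1/80*10*23*234) + 253) - 147 = ((-16/5 - 2691/4) + 253) - 147 = (-13519/20 + 253) - 147 = -8459/20 - 147 = -11399/20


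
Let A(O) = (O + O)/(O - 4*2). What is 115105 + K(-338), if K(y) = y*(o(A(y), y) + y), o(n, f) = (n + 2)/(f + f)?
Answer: 39677719/173 ≈ 2.2935e+5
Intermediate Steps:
A(O) = 2*O/(-8 + O) (A(O) = (2*O)/(O - 8) = (2*O)/(-8 + O) = 2*O/(-8 + O))
o(n, f) = (2 + n)/(2*f) (o(n, f) = (2 + n)/((2*f)) = (2 + n)*(1/(2*f)) = (2 + n)/(2*f))
K(y) = y*(y + (2 + 2*y/(-8 + y))/(2*y)) (K(y) = y*((2 + 2*y/(-8 + y))/(2*y) + y) = y*(y + (2 + 2*y/(-8 + y))/(2*y)))
115105 + K(-338) = 115105 + (-8 + 2*(-338) + (-338)²*(-8 - 338))/(-8 - 338) = 115105 + (-8 - 676 + 114244*(-346))/(-346) = 115105 - (-8 - 676 - 39528424)/346 = 115105 - 1/346*(-39529108) = 115105 + 19764554/173 = 39677719/173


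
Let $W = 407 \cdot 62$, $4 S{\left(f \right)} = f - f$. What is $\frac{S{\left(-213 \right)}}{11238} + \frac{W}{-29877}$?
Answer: $- \frac{25234}{29877} \approx -0.8446$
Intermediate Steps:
$S{\left(f \right)} = 0$ ($S{\left(f \right)} = \frac{f - f}{4} = \frac{1}{4} \cdot 0 = 0$)
$W = 25234$
$\frac{S{\left(-213 \right)}}{11238} + \frac{W}{-29877} = \frac{0}{11238} + \frac{25234}{-29877} = 0 \cdot \frac{1}{11238} + 25234 \left(- \frac{1}{29877}\right) = 0 - \frac{25234}{29877} = - \frac{25234}{29877}$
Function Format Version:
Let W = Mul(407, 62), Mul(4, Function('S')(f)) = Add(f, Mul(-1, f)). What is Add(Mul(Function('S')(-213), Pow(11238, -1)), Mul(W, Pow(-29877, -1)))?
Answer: Rational(-25234, 29877) ≈ -0.84460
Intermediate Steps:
Function('S')(f) = 0 (Function('S')(f) = Mul(Rational(1, 4), Add(f, Mul(-1, f))) = Mul(Rational(1, 4), 0) = 0)
W = 25234
Add(Mul(Function('S')(-213), Pow(11238, -1)), Mul(W, Pow(-29877, -1))) = Add(Mul(0, Pow(11238, -1)), Mul(25234, Pow(-29877, -1))) = Add(Mul(0, Rational(1, 11238)), Mul(25234, Rational(-1, 29877))) = Add(0, Rational(-25234, 29877)) = Rational(-25234, 29877)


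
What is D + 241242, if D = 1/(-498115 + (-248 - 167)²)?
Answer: 78618355379/325890 ≈ 2.4124e+5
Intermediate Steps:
D = -1/325890 (D = 1/(-498115 + (-415)²) = 1/(-498115 + 172225) = 1/(-325890) = -1/325890 ≈ -3.0685e-6)
D + 241242 = -1/325890 + 241242 = 78618355379/325890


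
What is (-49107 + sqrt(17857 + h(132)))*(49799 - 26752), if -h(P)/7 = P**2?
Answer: -1131769029 + 23047*I*sqrt(104111) ≈ -1.1318e+9 + 7.4364e+6*I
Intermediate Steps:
h(P) = -7*P**2
(-49107 + sqrt(17857 + h(132)))*(49799 - 26752) = (-49107 + sqrt(17857 - 7*132**2))*(49799 - 26752) = (-49107 + sqrt(17857 - 7*17424))*23047 = (-49107 + sqrt(17857 - 121968))*23047 = (-49107 + sqrt(-104111))*23047 = (-49107 + I*sqrt(104111))*23047 = -1131769029 + 23047*I*sqrt(104111)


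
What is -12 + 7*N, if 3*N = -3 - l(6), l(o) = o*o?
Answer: -103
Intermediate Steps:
l(o) = o**2
N = -13 (N = (-3 - 1*6**2)/3 = (-3 - 1*36)/3 = (-3 - 36)/3 = (1/3)*(-39) = -13)
-12 + 7*N = -12 + 7*(-13) = -12 - 91 = -103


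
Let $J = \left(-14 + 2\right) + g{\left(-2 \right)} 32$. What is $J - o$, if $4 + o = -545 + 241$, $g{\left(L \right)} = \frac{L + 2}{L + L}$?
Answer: $296$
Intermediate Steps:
$g{\left(L \right)} = \frac{2 + L}{2 L}$
$o = -308$ ($o = -4 + \left(-545 + 241\right) = -4 - 304 = -308$)
$J = -12$ ($J = \left(-14 + 2\right) + \frac{2 - 2}{2 \left(-2\right)} 32 = -12 + \frac{1}{2} \left(- \frac{1}{2}\right) 0 \cdot 32 = -12 + 0 \cdot 32 = -12 + 0 = -12$)
$J - o = -12 - -308 = -12 + 308 = 296$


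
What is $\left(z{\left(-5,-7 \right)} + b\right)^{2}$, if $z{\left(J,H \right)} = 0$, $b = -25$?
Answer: $625$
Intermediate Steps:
$\left(z{\left(-5,-7 \right)} + b\right)^{2} = \left(0 - 25\right)^{2} = \left(-25\right)^{2} = 625$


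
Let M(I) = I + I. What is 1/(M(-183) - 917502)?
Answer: -1/917868 ≈ -1.0895e-6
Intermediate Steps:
M(I) = 2*I
1/(M(-183) - 917502) = 1/(2*(-183) - 917502) = 1/(-366 - 917502) = 1/(-917868) = -1/917868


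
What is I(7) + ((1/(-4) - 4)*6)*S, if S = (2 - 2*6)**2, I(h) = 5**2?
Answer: -2525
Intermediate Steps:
I(h) = 25
S = 100 (S = (2 - 12)**2 = (-10)**2 = 100)
I(7) + ((1/(-4) - 4)*6)*S = 25 + ((1/(-4) - 4)*6)*100 = 25 + ((-1/4 - 4)*6)*100 = 25 - 17/4*6*100 = 25 - 51/2*100 = 25 - 2550 = -2525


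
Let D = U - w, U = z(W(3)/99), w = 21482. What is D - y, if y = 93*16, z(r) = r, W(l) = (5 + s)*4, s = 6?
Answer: -206726/9 ≈ -22970.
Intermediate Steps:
W(l) = 44 (W(l) = (5 + 6)*4 = 11*4 = 44)
U = 4/9 (U = 44/99 = 44*(1/99) = 4/9 ≈ 0.44444)
y = 1488
D = -193334/9 (D = 4/9 - 1*21482 = 4/9 - 21482 = -193334/9 ≈ -21482.)
D - y = -193334/9 - 1*1488 = -193334/9 - 1488 = -206726/9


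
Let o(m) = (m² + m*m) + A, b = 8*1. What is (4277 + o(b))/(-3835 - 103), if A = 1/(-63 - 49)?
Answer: -493359/441056 ≈ -1.1186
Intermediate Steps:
b = 8
A = -1/112 (A = 1/(-112) = -1/112 ≈ -0.0089286)
o(m) = -1/112 + 2*m² (o(m) = (m² + m*m) - 1/112 = (m² + m²) - 1/112 = 2*m² - 1/112 = -1/112 + 2*m²)
(4277 + o(b))/(-3835 - 103) = (4277 + (-1/112 + 2*8²))/(-3835 - 103) = (4277 + (-1/112 + 2*64))/(-3938) = (4277 + (-1/112 + 128))*(-1/3938) = (4277 + 14335/112)*(-1/3938) = (493359/112)*(-1/3938) = -493359/441056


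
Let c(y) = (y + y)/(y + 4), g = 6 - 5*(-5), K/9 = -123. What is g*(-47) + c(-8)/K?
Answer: -1612903/1107 ≈ -1457.0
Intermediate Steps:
K = -1107 (K = 9*(-123) = -1107)
g = 31 (g = 6 + 25 = 31)
c(y) = 2*y/(4 + y) (c(y) = (2*y)/(4 + y) = 2*y/(4 + y))
g*(-47) + c(-8)/K = 31*(-47) + (2*(-8)/(4 - 8))/(-1107) = -1457 + (2*(-8)/(-4))*(-1/1107) = -1457 + (2*(-8)*(-¼))*(-1/1107) = -1457 + 4*(-1/1107) = -1457 - 4/1107 = -1612903/1107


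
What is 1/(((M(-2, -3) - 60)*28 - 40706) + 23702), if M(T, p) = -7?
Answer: -1/18880 ≈ -5.2966e-5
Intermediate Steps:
1/(((M(-2, -3) - 60)*28 - 40706) + 23702) = 1/(((-7 - 60)*28 - 40706) + 23702) = 1/((-67*28 - 40706) + 23702) = 1/((-1876 - 40706) + 23702) = 1/(-42582 + 23702) = 1/(-18880) = -1/18880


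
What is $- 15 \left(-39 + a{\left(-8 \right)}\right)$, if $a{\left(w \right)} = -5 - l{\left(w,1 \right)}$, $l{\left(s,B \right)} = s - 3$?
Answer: $495$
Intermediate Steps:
$l{\left(s,B \right)} = -3 + s$ ($l{\left(s,B \right)} = s - 3 = -3 + s$)
$a{\left(w \right)} = -2 - w$ ($a{\left(w \right)} = -5 - \left(-3 + w\right) = -2 - w$)
$- 15 \left(-39 + a{\left(-8 \right)}\right) = - 15 \left(-39 - -6\right) = - 15 \left(-39 + \left(-2 + 8\right)\right) = - 15 \left(-39 + 6\right) = \left(-15\right) \left(-33\right) = 495$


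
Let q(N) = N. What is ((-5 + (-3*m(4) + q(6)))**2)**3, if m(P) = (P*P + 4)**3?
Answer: 191055205232363528639856001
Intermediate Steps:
m(P) = (4 + P**2)**3 (m(P) = (P**2 + 4)**3 = (4 + P**2)**3)
((-5 + (-3*m(4) + q(6)))**2)**3 = ((-5 + (-3*(4 + 4**2)**3 + 6))**2)**3 = ((-5 + (-3*(4 + 16)**3 + 6))**2)**3 = ((-5 + (-3*20**3 + 6))**2)**3 = ((-5 + (-3*8000 + 6))**2)**3 = ((-5 + (-24000 + 6))**2)**3 = ((-5 - 23994)**2)**3 = ((-23999)**2)**3 = 575952001**3 = 191055205232363528639856001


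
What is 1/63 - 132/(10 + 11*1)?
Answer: -395/63 ≈ -6.2698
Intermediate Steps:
1/63 - 132/(10 + 11*1) = 1/63 - 132/(10 + 11) = 1/63 - 132/21 = 1/63 - 132*1/21 = 1/63 - 44/7 = -395/63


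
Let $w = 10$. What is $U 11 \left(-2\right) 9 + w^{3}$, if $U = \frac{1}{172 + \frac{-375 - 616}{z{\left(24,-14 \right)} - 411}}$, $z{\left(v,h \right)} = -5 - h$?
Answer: $\frac{70055404}{70135} \approx 998.87$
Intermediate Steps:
$U = \frac{402}{70135}$ ($U = \frac{1}{172 + \frac{-375 - 616}{\left(-5 - -14\right) - 411}} = \frac{1}{172 - \frac{991}{\left(-5 + 14\right) - 411}} = \frac{1}{172 - \frac{991}{9 - 411}} = \frac{1}{172 - \frac{991}{-402}} = \frac{1}{172 - - \frac{991}{402}} = \frac{1}{172 + \frac{991}{402}} = \frac{1}{\frac{70135}{402}} = \frac{402}{70135} \approx 0.0057318$)
$U 11 \left(-2\right) 9 + w^{3} = \frac{402 \cdot 11 \left(-2\right) 9}{70135} + 10^{3} = \frac{402 \left(\left(-22\right) 9\right)}{70135} + 1000 = \frac{402}{70135} \left(-198\right) + 1000 = - \frac{79596}{70135} + 1000 = \frac{70055404}{70135}$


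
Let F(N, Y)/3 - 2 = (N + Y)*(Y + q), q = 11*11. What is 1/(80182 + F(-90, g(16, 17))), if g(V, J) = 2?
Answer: 1/47716 ≈ 2.0957e-5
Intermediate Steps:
q = 121
F(N, Y) = 6 + 3*(121 + Y)*(N + Y) (F(N, Y) = 6 + 3*((N + Y)*(Y + 121)) = 6 + 3*((N + Y)*(121 + Y)) = 6 + 3*((121 + Y)*(N + Y)) = 6 + 3*(121 + Y)*(N + Y))
1/(80182 + F(-90, g(16, 17))) = 1/(80182 + (6 + 3*2² + 363*(-90) + 363*2 + 3*(-90)*2)) = 1/(80182 + (6 + 3*4 - 32670 + 726 - 540)) = 1/(80182 + (6 + 12 - 32670 + 726 - 540)) = 1/(80182 - 32466) = 1/47716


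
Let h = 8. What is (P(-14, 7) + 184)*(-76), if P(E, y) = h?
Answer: -14592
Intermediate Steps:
P(E, y) = 8
(P(-14, 7) + 184)*(-76) = (8 + 184)*(-76) = 192*(-76) = -14592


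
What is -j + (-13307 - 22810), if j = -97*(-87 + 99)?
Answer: -34953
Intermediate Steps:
j = -1164 (j = -97*12 = -1164)
-j + (-13307 - 22810) = -1*(-1164) + (-13307 - 22810) = 1164 - 36117 = -34953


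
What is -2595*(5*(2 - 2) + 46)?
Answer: -119370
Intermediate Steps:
-2595*(5*(2 - 2) + 46) = -2595*(5*0 + 46) = -2595*(0 + 46) = -2595*46 = -119370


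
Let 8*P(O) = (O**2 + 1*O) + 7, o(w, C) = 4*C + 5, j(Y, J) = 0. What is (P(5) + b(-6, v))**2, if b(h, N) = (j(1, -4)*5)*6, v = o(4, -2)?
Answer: 1369/64 ≈ 21.391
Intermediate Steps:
o(w, C) = 5 + 4*C
v = -3 (v = 5 + 4*(-2) = 5 - 8 = -3)
b(h, N) = 0 (b(h, N) = (0*5)*6 = 0*6 = 0)
P(O) = 7/8 + O/8 + O**2/8 (P(O) = ((O**2 + 1*O) + 7)/8 = ((O**2 + O) + 7)/8 = ((O + O**2) + 7)/8 = (7 + O + O**2)/8 = 7/8 + O/8 + O**2/8)
(P(5) + b(-6, v))**2 = ((7/8 + (1/8)*5 + (1/8)*5**2) + 0)**2 = ((7/8 + 5/8 + (1/8)*25) + 0)**2 = ((7/8 + 5/8 + 25/8) + 0)**2 = (37/8 + 0)**2 = (37/8)**2 = 1369/64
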